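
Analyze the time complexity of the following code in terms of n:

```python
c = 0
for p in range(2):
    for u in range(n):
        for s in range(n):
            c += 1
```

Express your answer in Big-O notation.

Each loop level contributes: 1 × n × n. Multiplying the contributions gives O(n^2).

Answer: O(n^2)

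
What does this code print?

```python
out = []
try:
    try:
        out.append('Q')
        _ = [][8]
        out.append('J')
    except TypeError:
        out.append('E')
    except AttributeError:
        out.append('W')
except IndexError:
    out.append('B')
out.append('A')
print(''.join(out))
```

Execution trace: 'Q' (inner try body) → 'B' (outer except IndexError) → 'A' (after the try/except). Output: QBA

Answer: QBA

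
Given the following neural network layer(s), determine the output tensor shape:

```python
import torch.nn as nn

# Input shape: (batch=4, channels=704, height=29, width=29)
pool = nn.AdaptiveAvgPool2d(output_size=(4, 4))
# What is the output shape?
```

Input: (4, 704, 29, 29) -> Output: (4, 704, 4, 4)

Answer: (4, 704, 4, 4)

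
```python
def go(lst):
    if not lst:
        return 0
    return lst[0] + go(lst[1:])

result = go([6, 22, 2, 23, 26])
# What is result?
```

6 + 22 + 2 + 23 + 26 + 0 = 79

Answer: 79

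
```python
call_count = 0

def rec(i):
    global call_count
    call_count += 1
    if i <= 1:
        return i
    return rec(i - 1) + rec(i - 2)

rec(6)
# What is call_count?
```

Calls(i) = 1 + Calls(i-1) + Calls(i-2); Calls(0)=Calls(1)=1. For i=6 this gives 25.

Answer: 25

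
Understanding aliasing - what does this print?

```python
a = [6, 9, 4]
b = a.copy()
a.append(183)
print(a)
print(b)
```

Key concept: list.copy() creates independent copy.
Step by step:
`a = [6, 9, 4]` → a = [6, 9, 4]
`b = a.copy()` → b = [6, 9, 4]
`a.append(183)` → a = [6, 9, 4, 183]
`print(a)` → prints [6, 9, 4, 183]
`print(b)` → prints [6, 9, 4]

Answer:
[6, 9, 4, 183]
[6, 9, 4]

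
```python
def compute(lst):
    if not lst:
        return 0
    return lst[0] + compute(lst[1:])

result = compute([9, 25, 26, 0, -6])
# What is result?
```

9 + 25 + 26 + 0 + (-6) + 0 = 54

Answer: 54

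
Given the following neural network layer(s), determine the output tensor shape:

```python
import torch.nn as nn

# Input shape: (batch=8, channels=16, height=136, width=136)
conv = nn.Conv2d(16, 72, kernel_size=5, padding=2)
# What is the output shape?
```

Input: (8, 16, 136, 136) -> Output: (8, 72, 136, 136)

Answer: (8, 72, 136, 136)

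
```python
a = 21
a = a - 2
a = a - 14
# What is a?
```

Trace:
`a = 21` → a = 21
`a = a - 2` → a = 19
`a = a - 14` → a = 5
So a = 5

Answer: 5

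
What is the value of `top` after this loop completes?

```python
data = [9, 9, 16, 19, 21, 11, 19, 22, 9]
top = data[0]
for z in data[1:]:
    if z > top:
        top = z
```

Maximum of [9, 9, 16, 19, 21, 11, 19, 22, 9]
`top` takes the values: 9 → 16 → 19 → 21 → 22

Answer: 22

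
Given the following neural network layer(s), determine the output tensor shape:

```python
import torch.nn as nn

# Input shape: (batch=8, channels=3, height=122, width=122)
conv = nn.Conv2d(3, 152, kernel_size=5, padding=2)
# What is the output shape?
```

Input: (8, 3, 122, 122) -> Output: (8, 152, 122, 122)

Answer: (8, 152, 122, 122)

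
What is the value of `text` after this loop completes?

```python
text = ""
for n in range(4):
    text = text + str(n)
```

Concatenate digits 0 to 3
`text` takes the values: "" → "0" → "01" → "012" → "0123"

Answer: "0123"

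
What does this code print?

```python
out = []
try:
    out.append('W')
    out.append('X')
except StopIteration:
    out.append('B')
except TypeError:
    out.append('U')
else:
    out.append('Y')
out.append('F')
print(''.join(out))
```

Execution trace: 'W' (try body) → 'X' (try body, no exception) → 'Y' (else) → 'F' (after the try/except). Output: WXYF

Answer: WXYF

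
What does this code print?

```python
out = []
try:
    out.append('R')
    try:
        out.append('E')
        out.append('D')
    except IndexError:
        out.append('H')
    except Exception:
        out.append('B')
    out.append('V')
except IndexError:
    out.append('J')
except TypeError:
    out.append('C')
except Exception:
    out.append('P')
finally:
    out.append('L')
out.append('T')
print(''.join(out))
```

Execution trace: 'R' (try body) → 'E' (inner try body) → 'D' (inner try body, no exception) → 'V' (try body, no exception) → 'L' (finally) → 'T' (after the try/except). Output: REDVLT

Answer: REDVLT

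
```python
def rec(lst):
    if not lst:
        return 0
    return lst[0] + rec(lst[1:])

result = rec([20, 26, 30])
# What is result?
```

20 + 26 + 30 + 0 = 76

Answer: 76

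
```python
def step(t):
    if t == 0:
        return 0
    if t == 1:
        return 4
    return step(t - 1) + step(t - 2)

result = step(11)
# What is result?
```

Build up from base cases: step(0)=0, step(1)=4, step(2)=4, step(3)=8, step(4)=12, step(5)=20, step(6)=32, ..., step(11)=356

Answer: 356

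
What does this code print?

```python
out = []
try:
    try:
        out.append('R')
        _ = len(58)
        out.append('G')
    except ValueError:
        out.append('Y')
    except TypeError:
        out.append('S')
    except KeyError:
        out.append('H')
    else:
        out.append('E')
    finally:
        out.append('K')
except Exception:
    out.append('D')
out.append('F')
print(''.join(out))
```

Execution trace: 'R' (inner try body) → 'S' (inner except TypeError) → 'K' (inner finally) → 'F' (after the try/except). Output: RSKF

Answer: RSKF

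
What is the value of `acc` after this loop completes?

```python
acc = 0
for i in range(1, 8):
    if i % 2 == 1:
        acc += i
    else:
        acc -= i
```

Add odd, subtract even
`acc` takes the values: 0 → 1 → -1 → 2 → -2 → 3 → -3 → 4

Answer: 4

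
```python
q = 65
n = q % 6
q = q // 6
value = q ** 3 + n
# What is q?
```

Trace:
`q = 65` → q = 65
`n = q % 6` → n = 5
`q = q // 6` → q = 10
`value = q ** 3 + n` → value = 1005
So q = 10

Answer: 10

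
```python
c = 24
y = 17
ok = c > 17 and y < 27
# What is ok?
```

Trace:
`c = 24` → c = 24
`y = 17` → y = 17
`ok = c > 17 and y < 27` → ok = True
So ok = True

Answer: True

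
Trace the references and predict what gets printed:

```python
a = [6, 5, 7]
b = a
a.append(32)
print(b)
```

Key concept: basic list aliasing.
Step by step:
`a = [6, 5, 7]` → a = [6, 5, 7]
`b = a` → b = [6, 5, 7] (same object as a)
`a.append(32)` → a = [6, 5, 7, 32] (same object as b); b = [6, 5, 7, 32] (same object as a)
`print(b)` → prints [6, 5, 7, 32]

Answer: [6, 5, 7, 32]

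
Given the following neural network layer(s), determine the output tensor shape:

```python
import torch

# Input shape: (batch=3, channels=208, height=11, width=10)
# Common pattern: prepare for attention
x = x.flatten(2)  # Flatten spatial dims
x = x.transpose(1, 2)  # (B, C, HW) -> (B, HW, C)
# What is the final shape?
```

Input: (3, 208, 11, 10) -> after flatten(2): (3, 208, 110) -> Output: (3, 110, 208)

Answer: (3, 110, 208)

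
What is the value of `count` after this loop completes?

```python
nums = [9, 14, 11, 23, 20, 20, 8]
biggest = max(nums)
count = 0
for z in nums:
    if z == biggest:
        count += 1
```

Count of max value 23 in [9, 14, 11, 23, 20, 20, 8]
`count` takes the values: 0 → 1

Answer: 1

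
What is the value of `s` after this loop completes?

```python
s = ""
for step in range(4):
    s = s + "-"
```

Repeat '-' 4 times
`s` takes the values: "" → "-" → "--" → "---" → "----"

Answer: "----"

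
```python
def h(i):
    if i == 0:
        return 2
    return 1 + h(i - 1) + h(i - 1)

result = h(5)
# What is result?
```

h(i) = 1 + 2·h(i-1), h(0)=2. Closed form: (2+1)·2^5 - 1 = 95.

Answer: 95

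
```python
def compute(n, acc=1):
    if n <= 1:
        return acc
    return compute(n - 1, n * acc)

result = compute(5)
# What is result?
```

Accumulator trace (n, acc): (5, 1) -> (4, 5) -> (3, 20) -> (2, 60) -> (1, 120) -> return 120

Answer: 120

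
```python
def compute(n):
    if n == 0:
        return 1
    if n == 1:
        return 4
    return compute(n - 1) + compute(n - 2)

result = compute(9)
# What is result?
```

Build up from base cases: compute(0)=1, compute(1)=4, compute(2)=5, compute(3)=9, compute(4)=14, compute(5)=23, compute(6)=37, ..., compute(9)=157

Answer: 157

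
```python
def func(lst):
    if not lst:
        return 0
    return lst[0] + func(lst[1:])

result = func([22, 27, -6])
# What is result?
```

22 + 27 + (-6) + 0 = 43

Answer: 43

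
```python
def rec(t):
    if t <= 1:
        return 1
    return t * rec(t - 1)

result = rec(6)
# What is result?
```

rec(6) = 6 * 5 * 4 * 3 * 2 * 1 = 720

Answer: 720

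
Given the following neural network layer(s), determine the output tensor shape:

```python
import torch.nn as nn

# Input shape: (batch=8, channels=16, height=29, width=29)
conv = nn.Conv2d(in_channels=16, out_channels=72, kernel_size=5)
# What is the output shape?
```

Input: (8, 16, 29, 29) -> Output: (8, 72, 25, 25)

Answer: (8, 72, 25, 25)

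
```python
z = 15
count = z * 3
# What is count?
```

Trace:
`z = 15` → z = 15
`count = z * 3` → count = 45
So count = 45

Answer: 45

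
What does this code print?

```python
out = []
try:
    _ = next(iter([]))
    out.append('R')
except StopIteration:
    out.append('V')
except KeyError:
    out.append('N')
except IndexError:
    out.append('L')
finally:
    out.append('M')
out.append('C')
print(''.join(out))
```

Execution trace: 'V' (except StopIteration) → 'M' (finally) → 'C' (after the try/except). Output: VMC

Answer: VMC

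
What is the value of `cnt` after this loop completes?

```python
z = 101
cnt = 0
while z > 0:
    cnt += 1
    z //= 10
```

Count digits by repeated division by 10
`cnt` takes the values: 0 → 1 → 2 → 3

Answer: 3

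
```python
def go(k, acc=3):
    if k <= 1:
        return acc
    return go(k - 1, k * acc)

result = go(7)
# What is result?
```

Accumulator trace (n, acc): (7, 3) -> (6, 21) -> (5, 126) -> (4, 630) -> (3, 2520) -> (2, 7560) -> (1, 15120) -> return 15120

Answer: 15120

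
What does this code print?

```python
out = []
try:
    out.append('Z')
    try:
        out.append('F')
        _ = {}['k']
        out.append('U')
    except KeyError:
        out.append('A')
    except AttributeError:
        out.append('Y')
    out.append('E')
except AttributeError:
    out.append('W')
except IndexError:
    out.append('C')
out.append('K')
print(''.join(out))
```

Execution trace: 'Z' (try body) → 'F' (inner try body) → 'A' (inner except KeyError) → 'E' (try body, no exception) → 'K' (after the try/except). Output: ZFAEK

Answer: ZFAEK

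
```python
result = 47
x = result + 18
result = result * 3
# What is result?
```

Trace:
`result = 47` → result = 47
`x = result + 18` → x = 65
`result = result * 3` → result = 141
So result = 141

Answer: 141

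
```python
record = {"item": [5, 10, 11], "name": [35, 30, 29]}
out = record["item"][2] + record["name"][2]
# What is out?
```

Trace:
`record = {"item": [5, 10, 11], "name": [35, 30, 29]}` → record = {'item': [5, 10, 11], 'name': [35, 30, 29]}
`out = record["item"][2] + record["name"][2]` → out = 40
So out = 40

Answer: 40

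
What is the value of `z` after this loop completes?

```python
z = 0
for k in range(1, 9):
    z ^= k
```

XOR of 1 to 8
`z` takes the values: 0 → 1 → 3 → 0 → 4 → 1 → 7 → 0 → 8

Answer: 8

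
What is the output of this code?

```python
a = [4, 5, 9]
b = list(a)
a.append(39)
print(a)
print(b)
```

Key concept: list() constructor creates copy.
Step by step:
`a = [4, 5, 9]` → a = [4, 5, 9]
`b = list(a)` → b = [4, 5, 9]
`a.append(39)` → a = [4, 5, 9, 39]
`print(a)` → prints [4, 5, 9, 39]
`print(b)` → prints [4, 5, 9]

Answer:
[4, 5, 9, 39]
[4, 5, 9]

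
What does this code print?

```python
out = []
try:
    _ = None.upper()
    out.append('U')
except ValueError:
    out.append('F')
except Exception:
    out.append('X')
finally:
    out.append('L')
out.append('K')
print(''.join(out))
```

Execution trace: 'X' (except Exception) → 'L' (finally) → 'K' (after the try/except). Output: XLK

Answer: XLK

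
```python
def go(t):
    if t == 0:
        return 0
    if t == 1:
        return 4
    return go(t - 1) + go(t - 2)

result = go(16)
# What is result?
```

Build up from base cases: go(0)=0, go(1)=4, go(2)=4, go(3)=8, go(4)=12, go(5)=20, go(6)=32, ..., go(16)=3948

Answer: 3948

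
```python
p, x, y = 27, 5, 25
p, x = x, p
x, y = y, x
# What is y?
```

Trace:
`p, x, y = 27, 5, 25` → p = 27; x = 5; y = 25
`p, x = x, p` → p = 5; x = 27
`x, y = y, x` → x = 25; y = 27
So y = 27

Answer: 27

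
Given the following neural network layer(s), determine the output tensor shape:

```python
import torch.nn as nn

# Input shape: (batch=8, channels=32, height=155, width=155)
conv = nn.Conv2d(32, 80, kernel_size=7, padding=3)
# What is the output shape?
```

Input: (8, 32, 155, 155) -> Output: (8, 80, 155, 155)

Answer: (8, 80, 155, 155)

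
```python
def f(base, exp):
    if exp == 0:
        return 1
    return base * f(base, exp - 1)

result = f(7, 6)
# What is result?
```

f(7, 6) = 7 * 7 * 7 * 7 * 7 * 7 = 117649

Answer: 117649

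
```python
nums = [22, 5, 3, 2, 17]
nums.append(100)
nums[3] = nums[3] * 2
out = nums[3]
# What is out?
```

Trace:
`nums = [22, 5, 3, 2, 17]` → nums = [22, 5, 3, 2, 17]
`nums.append(100)` → nums = [22, 5, 3, 2, 17, 100]
`nums[3] = nums[3] * 2` → nums = [22, 5, 3, 4, 17, 100]
`out = nums[3]` → out = 4
So out = 4

Answer: 4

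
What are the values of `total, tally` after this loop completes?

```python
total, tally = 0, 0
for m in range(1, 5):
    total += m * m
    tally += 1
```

Sum of squares and count
`total, tally` takes the values: (0, 0) → (1, 0) → (1, 1) → (5, 1) → (5, 2) → (14, 2) → (14, 3) → (30, 3) → (30, 4)

Answer: 30, 4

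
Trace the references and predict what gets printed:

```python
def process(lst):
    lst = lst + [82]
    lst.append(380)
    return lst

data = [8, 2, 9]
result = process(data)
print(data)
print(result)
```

Key concept: rebinding parameter vs mutation.
Step by step:
`data = [8, 2, 9]` → data = [8, 2, 9]
`result = process(data)` → result = [8, 2, 9, 82, 380]
`print(data)` → prints [8, 2, 9]
`print(result)` → prints [8, 2, 9, 82, 380]

Answer:
[8, 2, 9]
[8, 2, 9, 82, 380]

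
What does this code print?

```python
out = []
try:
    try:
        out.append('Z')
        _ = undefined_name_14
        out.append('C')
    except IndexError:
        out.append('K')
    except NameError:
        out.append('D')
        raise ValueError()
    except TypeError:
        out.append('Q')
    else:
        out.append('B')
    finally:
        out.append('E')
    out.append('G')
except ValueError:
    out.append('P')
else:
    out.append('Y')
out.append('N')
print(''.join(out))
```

Execution trace: 'Z' (inner try body) → 'D' (inner except NameError) → 'E' (inner finally) → 'P' (except ValueError) → 'N' (after the try/except). Output: ZDEPN

Answer: ZDEPN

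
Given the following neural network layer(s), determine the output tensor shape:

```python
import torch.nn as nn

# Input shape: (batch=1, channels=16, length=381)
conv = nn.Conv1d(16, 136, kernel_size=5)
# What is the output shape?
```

Input: (1, 16, 381) -> Output: (1, 136, 377)

Answer: (1, 136, 377)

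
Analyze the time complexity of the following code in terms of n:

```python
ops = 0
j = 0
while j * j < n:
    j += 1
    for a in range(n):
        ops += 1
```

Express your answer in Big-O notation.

Each loop level contributes: √n × n. Multiplying the contributions gives O(n√n).

Answer: O(n√n)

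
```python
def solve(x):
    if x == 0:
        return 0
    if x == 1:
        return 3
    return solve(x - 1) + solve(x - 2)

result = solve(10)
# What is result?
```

Build up from base cases: solve(0)=0, solve(1)=3, solve(2)=3, solve(3)=6, solve(4)=9, solve(5)=15, solve(6)=24, ..., solve(10)=165

Answer: 165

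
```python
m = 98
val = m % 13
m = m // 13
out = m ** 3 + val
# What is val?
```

Trace:
`m = 98` → m = 98
`val = m % 13` → val = 7
`m = m // 13` → m = 7
`out = m ** 3 + val` → out = 350
So val = 7

Answer: 7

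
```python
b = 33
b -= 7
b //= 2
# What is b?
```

Trace:
`b = 33` → b = 33
`b -= 7` → b = 26
`b //= 2` → b = 13
So b = 13

Answer: 13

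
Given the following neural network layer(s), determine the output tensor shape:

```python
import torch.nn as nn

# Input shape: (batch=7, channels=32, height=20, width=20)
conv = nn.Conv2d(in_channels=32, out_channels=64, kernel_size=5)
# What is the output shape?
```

Input: (7, 32, 20, 20) -> Output: (7, 64, 16, 16)

Answer: (7, 64, 16, 16)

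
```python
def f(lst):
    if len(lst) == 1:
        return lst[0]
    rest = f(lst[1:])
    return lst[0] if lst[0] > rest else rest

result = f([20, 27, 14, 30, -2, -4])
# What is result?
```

Recursive max over [20, 27, 14, 30, -2, -4] = 30

Answer: 30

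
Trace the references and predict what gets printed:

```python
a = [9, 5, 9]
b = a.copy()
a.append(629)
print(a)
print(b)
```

Key concept: list.copy() creates independent copy.
Step by step:
`a = [9, 5, 9]` → a = [9, 5, 9]
`b = a.copy()` → b = [9, 5, 9]
`a.append(629)` → a = [9, 5, 9, 629]
`print(a)` → prints [9, 5, 9, 629]
`print(b)` → prints [9, 5, 9]

Answer:
[9, 5, 9, 629]
[9, 5, 9]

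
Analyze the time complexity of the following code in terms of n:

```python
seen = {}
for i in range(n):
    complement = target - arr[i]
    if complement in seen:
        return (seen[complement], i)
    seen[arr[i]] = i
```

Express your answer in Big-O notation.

This is Two sum with hash map. Time complexity: O(n).

Answer: O(n)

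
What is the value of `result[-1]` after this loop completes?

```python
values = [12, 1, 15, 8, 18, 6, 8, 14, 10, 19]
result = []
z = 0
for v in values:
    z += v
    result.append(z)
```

Cumulative sum ends at 111
`result` takes the values: [] → [12] → [12, 13] → [12, 13, 28] → [12, 13, 28, 36] → [12, 13, 28, 36, 54] → [12, 13, 28, 36, 54, 60] → [12, 13, 28, 36, 54, 60, 68] → [12, 13, 28, 36, 54, 60, 68, 82] → [12, 13, 28, 36, 54, 60, 68, 82, 92] → [12, 13, 28, 36, 54, 60, 68, 82, 92, 111]
So `result[-1]` = 111

Answer: 111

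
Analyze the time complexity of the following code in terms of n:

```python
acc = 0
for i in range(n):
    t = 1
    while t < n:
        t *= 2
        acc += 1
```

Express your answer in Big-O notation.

Each loop level contributes: n × log n. Multiplying the contributions gives O(n log n).

Answer: O(n log n)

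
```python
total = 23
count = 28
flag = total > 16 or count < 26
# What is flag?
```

Trace:
`total = 23` → total = 23
`count = 28` → count = 28
`flag = total > 16 or count < 26` → flag = True
So flag = True

Answer: True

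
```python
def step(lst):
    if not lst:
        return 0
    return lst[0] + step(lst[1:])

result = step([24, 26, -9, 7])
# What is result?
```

24 + 26 + (-9) + 7 + 0 = 48

Answer: 48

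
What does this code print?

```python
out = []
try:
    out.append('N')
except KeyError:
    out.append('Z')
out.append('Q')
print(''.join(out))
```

Execution trace: 'N' (try body, no exception) → 'Q' (after the try/except). Output: NQ

Answer: NQ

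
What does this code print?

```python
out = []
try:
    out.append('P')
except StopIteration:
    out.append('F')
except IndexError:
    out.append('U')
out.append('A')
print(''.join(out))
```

Execution trace: 'P' (try body, no exception) → 'A' (after the try/except). Output: PA

Answer: PA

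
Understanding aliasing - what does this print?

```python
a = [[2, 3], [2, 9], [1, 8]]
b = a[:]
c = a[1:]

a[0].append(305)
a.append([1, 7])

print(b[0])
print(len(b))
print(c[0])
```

Key concept: slice with nested mutation.
Step by step:
`a = [[2, 3], [2, 9], [1, 8]]` → a = [[2, 3], [2, 9], [1, 8]]
`b = a[:]` → b = [[2, 3], [2, 9], [1, 8]]
`c = a[1:]` → c = [[2, 9], [1, 8]]
`a[0].append(305)` → a = [[2, 3, 305], [2, 9], [1, 8]]; b = [[2, 3, 305], [2, 9], [1, 8]]
`a.append([1, 7])` → a = [[2, 3, 305], [2, 9], [1, 8], [1, 7]]
`print(b[0])` → prints [2, 3, 305]
`print(len(b))` → prints 3
`print(c[0])` → prints [2, 9]

Answer:
[2, 3, 305]
3
[2, 9]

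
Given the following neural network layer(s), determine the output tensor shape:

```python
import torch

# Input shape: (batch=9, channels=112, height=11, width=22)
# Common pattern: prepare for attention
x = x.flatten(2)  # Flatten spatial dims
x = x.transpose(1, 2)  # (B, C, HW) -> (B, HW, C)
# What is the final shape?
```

Input: (9, 112, 11, 22) -> after flatten(2): (9, 112, 242) -> Output: (9, 242, 112)

Answer: (9, 242, 112)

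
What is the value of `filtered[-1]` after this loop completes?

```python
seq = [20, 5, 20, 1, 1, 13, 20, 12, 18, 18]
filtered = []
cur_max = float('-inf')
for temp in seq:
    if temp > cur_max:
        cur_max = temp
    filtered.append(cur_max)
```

Running max ends at 20
`filtered` takes the values: [] → [20] → [20, 20] → [20, 20, 20] → [20, 20, 20, 20] → [20, 20, 20, 20, 20] → [20, 20, 20, 20, 20, 20] → [20, 20, 20, 20, 20, 20, 20] → [20, 20, 20, 20, 20, 20, 20, 20] → [20, 20, 20, 20, 20, 20, 20, 20, 20] → [20, 20, 20, 20, 20, 20, 20, 20, 20, 20]
So `filtered[-1]` = 20

Answer: 20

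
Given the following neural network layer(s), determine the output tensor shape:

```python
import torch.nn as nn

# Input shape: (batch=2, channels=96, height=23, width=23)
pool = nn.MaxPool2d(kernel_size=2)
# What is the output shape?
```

Input: (2, 96, 23, 23) -> Output: (2, 96, 11, 11)

Answer: (2, 96, 11, 11)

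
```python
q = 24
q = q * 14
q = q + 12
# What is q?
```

Trace:
`q = 24` → q = 24
`q = q * 14` → q = 336
`q = q + 12` → q = 348
So q = 348

Answer: 348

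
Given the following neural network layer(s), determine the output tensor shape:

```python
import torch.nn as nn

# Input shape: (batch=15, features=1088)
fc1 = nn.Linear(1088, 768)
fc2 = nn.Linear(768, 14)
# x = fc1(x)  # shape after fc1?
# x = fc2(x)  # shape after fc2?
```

Input: (15, 1088) -> after fc1: (15, 768) -> Output: (15, 14)

Answer: (15, 14)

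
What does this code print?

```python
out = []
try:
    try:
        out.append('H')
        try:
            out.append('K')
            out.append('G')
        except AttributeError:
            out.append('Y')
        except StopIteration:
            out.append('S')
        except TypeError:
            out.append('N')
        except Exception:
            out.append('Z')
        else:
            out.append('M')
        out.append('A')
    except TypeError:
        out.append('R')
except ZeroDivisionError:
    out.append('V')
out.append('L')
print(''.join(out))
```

Execution trace: 'H' (try body) → 'K' (inner try body) → 'G' (inner try body, no exception) → 'M' (inner else) → 'A' (try body, no exception) → 'L' (after the try/except). Output: HKGMAL

Answer: HKGMAL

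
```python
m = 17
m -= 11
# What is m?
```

Trace:
`m = 17` → m = 17
`m -= 11` → m = 6
So m = 6

Answer: 6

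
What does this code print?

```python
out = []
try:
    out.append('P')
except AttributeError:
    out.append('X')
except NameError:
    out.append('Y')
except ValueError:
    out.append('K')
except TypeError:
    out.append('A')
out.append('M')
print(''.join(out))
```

Execution trace: 'P' (try body, no exception) → 'M' (after the try/except). Output: PM

Answer: PM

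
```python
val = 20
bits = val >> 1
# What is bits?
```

Trace:
`val = 20` → val = 20
`bits = val >> 1` → bits = 10
So bits = 10

Answer: 10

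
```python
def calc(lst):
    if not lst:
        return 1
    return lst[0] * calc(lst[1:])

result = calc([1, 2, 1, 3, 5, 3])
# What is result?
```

Product over [1, 2, 1, 3, 5, 3] = 1 * 2 * 1 * 3 * 5 * 3 = 90

Answer: 90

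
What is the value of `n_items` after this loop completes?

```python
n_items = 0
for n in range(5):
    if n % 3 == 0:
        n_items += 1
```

Count numbers divisible by 3 in range(5)
`n_items` takes the values: 0 → 1 → 2

Answer: 2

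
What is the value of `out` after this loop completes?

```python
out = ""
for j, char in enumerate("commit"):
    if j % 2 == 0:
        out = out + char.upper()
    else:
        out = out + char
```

Uppercase even positions in 'commit'
`out` takes the values: "" → "C" → "Co" → "CoM" → "CoMm" → "CoMmI" → "CoMmIt"

Answer: "CoMmIt"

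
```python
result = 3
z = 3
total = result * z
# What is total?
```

Trace:
`result = 3` → result = 3
`z = 3` → z = 3
`total = result * z` → total = 9
So total = 9

Answer: 9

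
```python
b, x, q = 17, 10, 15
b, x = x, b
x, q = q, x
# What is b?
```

Trace:
`b, x, q = 17, 10, 15` → b = 17; x = 10; q = 15
`b, x = x, b` → b = 10; x = 17
`x, q = q, x` → x = 15; q = 17
So b = 10

Answer: 10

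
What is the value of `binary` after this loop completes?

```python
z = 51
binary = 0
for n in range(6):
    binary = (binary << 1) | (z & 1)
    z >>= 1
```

Reverse lowest 6 bits of 51
`binary` takes the values: 0 → 1 → 3 → 6 → 12 → 25 → 51

Answer: 51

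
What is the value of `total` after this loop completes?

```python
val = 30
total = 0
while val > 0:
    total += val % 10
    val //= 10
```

Sum digits of 30
`total` takes the values: 0 → 3

Answer: 3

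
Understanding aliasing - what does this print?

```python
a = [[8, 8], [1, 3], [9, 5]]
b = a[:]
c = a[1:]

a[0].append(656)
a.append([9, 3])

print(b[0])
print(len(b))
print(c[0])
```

Key concept: slice with nested mutation.
Step by step:
`a = [[8, 8], [1, 3], [9, 5]]` → a = [[8, 8], [1, 3], [9, 5]]
`b = a[:]` → b = [[8, 8], [1, 3], [9, 5]]
`c = a[1:]` → c = [[1, 3], [9, 5]]
`a[0].append(656)` → a = [[8, 8, 656], [1, 3], [9, 5]]; b = [[8, 8, 656], [1, 3], [9, 5]]
`a.append([9, 3])` → a = [[8, 8, 656], [1, 3], [9, 5], [9, 3]]
`print(b[0])` → prints [8, 8, 656]
`print(len(b))` → prints 3
`print(c[0])` → prints [1, 3]

Answer:
[8, 8, 656]
3
[1, 3]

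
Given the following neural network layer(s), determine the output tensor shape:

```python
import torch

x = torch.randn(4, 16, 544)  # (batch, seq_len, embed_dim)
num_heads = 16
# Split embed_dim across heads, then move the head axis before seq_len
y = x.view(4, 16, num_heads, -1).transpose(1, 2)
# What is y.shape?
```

Input: (4, 16, 544) -> head_dim = 544 // 16 = 34; after view: (4, 16, 16, 34) -> after transpose(1, 2): (4, 16, 16, 34) -> Output: (4, 16, 16, 34)

Answer: (4, 16, 16, 34)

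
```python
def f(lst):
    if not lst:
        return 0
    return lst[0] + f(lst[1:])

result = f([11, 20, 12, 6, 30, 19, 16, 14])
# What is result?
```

11 + 20 + 12 + 6 + 30 + 19 + 16 + 14 + 0 = 128

Answer: 128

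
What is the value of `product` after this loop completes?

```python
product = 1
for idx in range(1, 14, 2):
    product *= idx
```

Product of 1, 3, 5, ... up to 13
`product` takes the values: 1 → 3 → 15 → 105 → 945 → 10395 → 135135

Answer: 135135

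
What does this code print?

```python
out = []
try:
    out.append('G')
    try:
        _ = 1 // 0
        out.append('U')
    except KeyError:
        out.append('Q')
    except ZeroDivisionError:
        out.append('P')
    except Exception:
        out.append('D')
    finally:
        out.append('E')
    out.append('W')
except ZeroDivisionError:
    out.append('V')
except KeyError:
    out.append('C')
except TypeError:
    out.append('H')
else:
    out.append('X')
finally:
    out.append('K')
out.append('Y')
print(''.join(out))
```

Execution trace: 'G' (try body) → 'P' (inner except ZeroDivisionError) → 'E' (inner finally) → 'W' (try body, no exception) → 'X' (else) → 'K' (finally) → 'Y' (after the try/except). Output: GPEWXKY

Answer: GPEWXKY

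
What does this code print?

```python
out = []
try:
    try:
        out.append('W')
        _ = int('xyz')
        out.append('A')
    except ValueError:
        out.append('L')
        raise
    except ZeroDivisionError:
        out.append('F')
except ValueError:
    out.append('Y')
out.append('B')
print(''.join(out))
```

Execution trace: 'W' (inner try body) → 'L' (inner except ValueError) → 'Y' (outer except ValueError) → 'B' (after the try/except). Output: WLYB

Answer: WLYB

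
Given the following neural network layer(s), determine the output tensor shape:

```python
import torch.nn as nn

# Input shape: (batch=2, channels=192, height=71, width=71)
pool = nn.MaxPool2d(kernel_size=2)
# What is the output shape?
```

Input: (2, 192, 71, 71) -> Output: (2, 192, 35, 35)

Answer: (2, 192, 35, 35)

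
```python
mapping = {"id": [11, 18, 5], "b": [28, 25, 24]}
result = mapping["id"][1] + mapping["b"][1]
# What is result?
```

Trace:
`mapping = {"id": [11, 18, 5], "b": [28, 25, 24]}` → mapping = {'id': [11, 18, 5], 'b': [28, 25, 24]}
`result = mapping["id"][1] + mapping["b"][1]` → result = 43
So result = 43

Answer: 43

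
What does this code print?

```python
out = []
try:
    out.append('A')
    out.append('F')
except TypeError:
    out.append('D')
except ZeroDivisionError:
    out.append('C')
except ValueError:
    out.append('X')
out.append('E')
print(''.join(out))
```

Execution trace: 'A' (try body) → 'F' (try body, no exception) → 'E' (after the try/except). Output: AFE

Answer: AFE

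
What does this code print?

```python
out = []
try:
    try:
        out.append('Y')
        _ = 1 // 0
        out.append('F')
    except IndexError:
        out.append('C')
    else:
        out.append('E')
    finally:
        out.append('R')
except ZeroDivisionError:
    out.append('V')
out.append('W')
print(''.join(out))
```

Execution trace: 'Y' (try body) → 'R' (finally) → 'V' (outer except ZeroDivisionError) → 'W' (after the try/except). Output: YRVW

Answer: YRVW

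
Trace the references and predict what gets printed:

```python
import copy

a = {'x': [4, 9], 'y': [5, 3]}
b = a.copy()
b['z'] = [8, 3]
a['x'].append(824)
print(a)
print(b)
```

Key concept: shallow copy of dict with mutable values.
Step by step:
`a = {'x': [4, 9], 'y': [5, 3]}` → a = {'x': [4, 9], 'y': [5, 3]}
`b = a.copy()` → b = {'x': [4, 9], 'y': [5, 3]}
`b['z'] = [8, 3]` → b = {'x': [4, 9], 'y': [5, 3], 'z': [8, 3]}
`a['x'].append(824)` → a = {'x': [4, 9, 824], 'y': [5, 3]}; b = {'x': [4, 9, 824], 'y': [5, 3], 'z': [8, 3]}
`print(a)` → prints {'x': [4, 9, 824], 'y': [5, 3]}
`print(b)` → prints {'x': [4, 9, 824], 'y': [5, 3], 'z': [8, 3]}

Answer:
{'x': [4, 9, 824], 'y': [5, 3]}
{'x': [4, 9, 824], 'y': [5, 3], 'z': [8, 3]}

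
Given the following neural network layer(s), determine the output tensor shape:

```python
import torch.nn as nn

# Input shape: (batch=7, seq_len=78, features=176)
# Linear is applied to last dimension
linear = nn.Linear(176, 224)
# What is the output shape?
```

Input: (7, 78, 176) -> Output: (7, 78, 224)

Answer: (7, 78, 224)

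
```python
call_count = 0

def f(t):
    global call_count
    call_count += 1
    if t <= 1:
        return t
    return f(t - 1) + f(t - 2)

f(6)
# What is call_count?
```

Calls(t) = 1 + Calls(t-1) + Calls(t-2); Calls(0)=Calls(1)=1. For t=6 this gives 25.

Answer: 25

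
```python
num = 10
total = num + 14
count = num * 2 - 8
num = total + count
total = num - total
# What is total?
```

Trace:
`num = 10` → num = 10
`total = num + 14` → total = 24
`count = num * 2 - 8` → count = 12
`num = total + count` → num = 36
`total = num - total` → total = 12
So total = 12

Answer: 12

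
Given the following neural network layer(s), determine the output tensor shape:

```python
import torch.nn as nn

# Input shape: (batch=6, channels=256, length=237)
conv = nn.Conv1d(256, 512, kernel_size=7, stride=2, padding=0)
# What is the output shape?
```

Input: (6, 256, 237) -> Output: (6, 512, 116)

Answer: (6, 512, 116)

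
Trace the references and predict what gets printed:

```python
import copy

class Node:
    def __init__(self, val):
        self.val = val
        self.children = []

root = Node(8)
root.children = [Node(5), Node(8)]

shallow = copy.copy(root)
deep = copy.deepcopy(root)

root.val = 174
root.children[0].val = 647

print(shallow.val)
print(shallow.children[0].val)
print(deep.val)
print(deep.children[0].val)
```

Key concept: deep copy with custom objects.
Step by step:
`root = Node(8)` → root = Node(val=8, children=[])
`root.children = [Node(5), Node(8)]` → root = Node(val=8, children=[Node(val=5, children=[]), Node(val=8, children=[])])
`shallow = copy.copy(root)` → shallow = Node(val=8, children=[Node(val=5, children=[]), Node(val=8, children=[])])
`deep = copy.deepcopy(root)` → deep = Node(val=8, children=[Node(val=5, children=[]), Node(val=8, children=[])])
`root.val = 174` → root = Node(val=174, children=[Node(val=5, children=[]), Node(val=8, children=[])])
`root.children[0].val = 647` → root = Node(val=174, children=[Node(val=647, children=[]), Node(val=8, children=[])]); shallow = Node(val=8, children=[Node(val=647, children=[]), Node(val=8, children=[])])
`print(shallow.val)` → prints 8
`print(shallow.children[0].val)` → prints 647
`print(deep.val)` → prints 8
`print(deep.children[0].val)` → prints 5

Answer:
8
647
8
5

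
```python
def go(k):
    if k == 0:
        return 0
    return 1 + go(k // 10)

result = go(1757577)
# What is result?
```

Count of digits of 1757577: 7

Answer: 7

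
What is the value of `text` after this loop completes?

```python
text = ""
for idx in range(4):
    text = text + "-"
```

Repeat '-' 4 times
`text` takes the values: "" → "-" → "--" → "---" → "----"

Answer: "----"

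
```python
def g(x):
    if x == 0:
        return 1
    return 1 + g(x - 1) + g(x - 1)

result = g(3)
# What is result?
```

g(x) = 1 + 2·g(x-1), g(0)=1. Closed form: (1+1)·2^3 - 1 = 15.

Answer: 15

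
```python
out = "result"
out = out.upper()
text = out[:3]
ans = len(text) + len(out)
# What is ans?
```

Trace:
`out = "result"` → out = 'result'
`out = out.upper()` → out = 'RESULT'
`text = out[:3]` → text = 'RES'
`ans = len(text) + len(out)` → ans = 9
So ans = 9

Answer: 9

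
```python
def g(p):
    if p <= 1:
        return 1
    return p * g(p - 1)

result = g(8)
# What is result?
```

g(8) = 8 * 7 * 6 * 5 * 4 * 3 * 2 * 1 = 40320

Answer: 40320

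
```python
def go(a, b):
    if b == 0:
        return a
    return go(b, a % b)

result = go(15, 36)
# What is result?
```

go(15, 36) -> go(36, 15) -> go(15, 6) -> go(6, 3) -> go(3, 0) -> 3

Answer: 3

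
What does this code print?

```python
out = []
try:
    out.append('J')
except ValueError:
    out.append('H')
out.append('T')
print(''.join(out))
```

Execution trace: 'J' (try body, no exception) → 'T' (after the try/except). Output: JT

Answer: JT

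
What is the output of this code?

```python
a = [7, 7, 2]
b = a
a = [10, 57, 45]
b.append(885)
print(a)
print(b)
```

Key concept: rebinding vs mutation: a is rebound to a new list, b still points at the original.
Step by step:
`a = [7, 7, 2]` → a = [7, 7, 2]
`b = a` → b = [7, 7, 2] (same object as a)
`a = [10, 57, 45]` → a = [10, 57, 45]
`b.append(885)` → b = [7, 7, 2, 885]
`print(a)` → prints [10, 57, 45]
`print(b)` → prints [7, 7, 2, 885]

Answer:
[10, 57, 45]
[7, 7, 2, 885]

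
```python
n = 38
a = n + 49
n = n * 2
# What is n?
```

Trace:
`n = 38` → n = 38
`a = n + 49` → a = 87
`n = n * 2` → n = 76
So n = 76

Answer: 76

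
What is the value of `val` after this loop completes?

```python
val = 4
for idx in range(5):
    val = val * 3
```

Multiply by 3, 5 times: 4 * 3^5 = 972
`val` takes the values: 4 → 12 → 36 → 108 → 324 → 972

Answer: 972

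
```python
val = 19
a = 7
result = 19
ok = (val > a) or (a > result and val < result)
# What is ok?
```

Trace:
`val = 19` → val = 19
`a = 7` → a = 7
`result = 19` → result = 19
`ok = (val > a) or (a > result and val < result)` → ok = True
So ok = True

Answer: True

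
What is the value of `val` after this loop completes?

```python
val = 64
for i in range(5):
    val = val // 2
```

Halve 5 times: 64 // 2^5 = 2
`val` takes the values: 64 → 32 → 16 → 8 → 4 → 2

Answer: 2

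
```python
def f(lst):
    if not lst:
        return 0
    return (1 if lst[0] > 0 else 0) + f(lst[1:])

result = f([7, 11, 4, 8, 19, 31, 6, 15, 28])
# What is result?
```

Count of positive elements in [7, 11, 4, 8, 19, 31, 6, 15, 28] = 9

Answer: 9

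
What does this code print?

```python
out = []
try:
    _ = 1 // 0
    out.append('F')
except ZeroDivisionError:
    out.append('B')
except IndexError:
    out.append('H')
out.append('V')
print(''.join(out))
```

Execution trace: 'B' (except ZeroDivisionError) → 'V' (after the try/except). Output: BV

Answer: BV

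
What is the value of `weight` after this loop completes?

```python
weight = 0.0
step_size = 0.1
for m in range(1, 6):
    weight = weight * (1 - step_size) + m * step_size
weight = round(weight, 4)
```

Moving average with lr=0.1
`weight` takes the values: 0.0 → 0.1 → 0.29 → 0.561 → 0.9049 → 1.31441 → 1.3144

Answer: 1.3144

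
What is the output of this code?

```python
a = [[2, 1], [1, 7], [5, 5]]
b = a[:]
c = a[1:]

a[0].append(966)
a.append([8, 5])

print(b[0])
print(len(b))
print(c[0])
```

Key concept: slice with nested mutation.
Step by step:
`a = [[2, 1], [1, 7], [5, 5]]` → a = [[2, 1], [1, 7], [5, 5]]
`b = a[:]` → b = [[2, 1], [1, 7], [5, 5]]
`c = a[1:]` → c = [[1, 7], [5, 5]]
`a[0].append(966)` → a = [[2, 1, 966], [1, 7], [5, 5]]; b = [[2, 1, 966], [1, 7], [5, 5]]
`a.append([8, 5])` → a = [[2, 1, 966], [1, 7], [5, 5], [8, 5]]
`print(b[0])` → prints [2, 1, 966]
`print(len(b))` → prints 3
`print(c[0])` → prints [1, 7]

Answer:
[2, 1, 966]
3
[1, 7]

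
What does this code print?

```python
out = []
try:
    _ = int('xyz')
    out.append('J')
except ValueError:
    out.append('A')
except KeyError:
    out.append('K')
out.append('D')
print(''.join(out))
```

Execution trace: 'A' (except ValueError) → 'D' (after the try/except). Output: AD

Answer: AD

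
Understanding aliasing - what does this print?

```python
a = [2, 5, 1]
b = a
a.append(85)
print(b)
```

Key concept: basic list aliasing.
Step by step:
`a = [2, 5, 1]` → a = [2, 5, 1]
`b = a` → b = [2, 5, 1] (same object as a)
`a.append(85)` → a = [2, 5, 1, 85] (same object as b); b = [2, 5, 1, 85] (same object as a)
`print(b)` → prints [2, 5, 1, 85]

Answer: [2, 5, 1, 85]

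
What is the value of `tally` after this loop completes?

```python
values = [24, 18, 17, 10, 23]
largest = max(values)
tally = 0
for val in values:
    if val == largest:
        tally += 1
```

Count of max value 24 in [24, 18, 17, 10, 23]
`tally` takes the values: 0 → 1

Answer: 1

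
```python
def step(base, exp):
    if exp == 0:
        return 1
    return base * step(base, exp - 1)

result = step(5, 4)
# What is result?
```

step(5, 4) = 5 * 5 * 5 * 5 = 625

Answer: 625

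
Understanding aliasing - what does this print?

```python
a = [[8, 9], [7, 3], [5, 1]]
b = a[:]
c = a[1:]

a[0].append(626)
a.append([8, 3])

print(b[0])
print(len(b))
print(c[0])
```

Key concept: slice with nested mutation.
Step by step:
`a = [[8, 9], [7, 3], [5, 1]]` → a = [[8, 9], [7, 3], [5, 1]]
`b = a[:]` → b = [[8, 9], [7, 3], [5, 1]]
`c = a[1:]` → c = [[7, 3], [5, 1]]
`a[0].append(626)` → a = [[8, 9, 626], [7, 3], [5, 1]]; b = [[8, 9, 626], [7, 3], [5, 1]]
`a.append([8, 3])` → a = [[8, 9, 626], [7, 3], [5, 1], [8, 3]]
`print(b[0])` → prints [8, 9, 626]
`print(len(b))` → prints 3
`print(c[0])` → prints [7, 3]

Answer:
[8, 9, 626]
3
[7, 3]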